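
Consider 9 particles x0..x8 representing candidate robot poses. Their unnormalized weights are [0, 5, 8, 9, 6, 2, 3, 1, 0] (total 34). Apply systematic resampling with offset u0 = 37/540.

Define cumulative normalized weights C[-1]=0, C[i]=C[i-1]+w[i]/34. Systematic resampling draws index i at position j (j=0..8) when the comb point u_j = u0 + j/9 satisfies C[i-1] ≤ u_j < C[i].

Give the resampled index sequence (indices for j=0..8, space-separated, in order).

C = [0, 5/34, 13/34, 11/17, 14/17, 15/17, 33/34, 1, 1]
j=0: u_0=37/540 ∈ [0, 5/34) → index 1
j=1: u_1=97/540 ∈ [5/34, 13/34) → index 2
j=2: u_2=157/540 ∈ [5/34, 13/34) → index 2
j=3: u_3=217/540 ∈ [13/34, 11/17) → index 3
j=4: u_4=277/540 ∈ [13/34, 11/17) → index 3
j=5: u_5=337/540 ∈ [13/34, 11/17) → index 3
j=6: u_6=397/540 ∈ [11/17, 14/17) → index 4
j=7: u_7=457/540 ∈ [14/17, 15/17) → index 5
j=8: u_8=517/540 ∈ [15/17, 33/34) → index 6

1 2 2 3 3 3 4 5 6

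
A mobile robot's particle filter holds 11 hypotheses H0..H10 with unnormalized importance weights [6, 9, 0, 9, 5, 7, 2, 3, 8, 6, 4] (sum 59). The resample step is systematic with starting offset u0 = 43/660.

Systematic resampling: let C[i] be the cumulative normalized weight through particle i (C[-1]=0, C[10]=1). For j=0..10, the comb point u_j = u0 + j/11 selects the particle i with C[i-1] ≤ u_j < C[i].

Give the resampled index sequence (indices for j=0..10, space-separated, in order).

0 1 1 3 4 5 6 8 8 9 10

C = [6/59, 15/59, 15/59, 24/59, 29/59, 36/59, 38/59, 41/59, 49/59, 55/59, 1]
j=0: u_0=43/660 ∈ [0, 6/59) → index 0
j=1: u_1=103/660 ∈ [6/59, 15/59) → index 1
j=2: u_2=163/660 ∈ [6/59, 15/59) → index 1
j=3: u_3=223/660 ∈ [15/59, 24/59) → index 3
j=4: u_4=283/660 ∈ [24/59, 29/59) → index 4
j=5: u_5=343/660 ∈ [29/59, 36/59) → index 5
j=6: u_6=403/660 ∈ [36/59, 38/59) → index 6
j=7: u_7=463/660 ∈ [41/59, 49/59) → index 8
j=8: u_8=523/660 ∈ [41/59, 49/59) → index 8
j=9: u_9=53/60 ∈ [49/59, 55/59) → index 9
j=10: u_10=643/660 ∈ [55/59, 1) → index 10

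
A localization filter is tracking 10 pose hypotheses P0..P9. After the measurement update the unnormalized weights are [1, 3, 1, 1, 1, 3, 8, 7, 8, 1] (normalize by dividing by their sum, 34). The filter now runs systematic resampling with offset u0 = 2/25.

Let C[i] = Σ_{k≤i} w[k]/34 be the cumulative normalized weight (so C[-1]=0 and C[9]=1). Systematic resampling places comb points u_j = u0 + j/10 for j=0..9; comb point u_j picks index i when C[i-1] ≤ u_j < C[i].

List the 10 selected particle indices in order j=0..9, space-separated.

1 4 5 6 6 7 7 8 8 9

C = [1/34, 2/17, 5/34, 3/17, 7/34, 5/17, 9/17, 25/34, 33/34, 1]
j=0: u_0=2/25 ∈ [1/34, 2/17) → index 1
j=1: u_1=9/50 ∈ [3/17, 7/34) → index 4
j=2: u_2=7/25 ∈ [7/34, 5/17) → index 5
j=3: u_3=19/50 ∈ [5/17, 9/17) → index 6
j=4: u_4=12/25 ∈ [5/17, 9/17) → index 6
j=5: u_5=29/50 ∈ [9/17, 25/34) → index 7
j=6: u_6=17/25 ∈ [9/17, 25/34) → index 7
j=7: u_7=39/50 ∈ [25/34, 33/34) → index 8
j=8: u_8=22/25 ∈ [25/34, 33/34) → index 8
j=9: u_9=49/50 ∈ [33/34, 1) → index 9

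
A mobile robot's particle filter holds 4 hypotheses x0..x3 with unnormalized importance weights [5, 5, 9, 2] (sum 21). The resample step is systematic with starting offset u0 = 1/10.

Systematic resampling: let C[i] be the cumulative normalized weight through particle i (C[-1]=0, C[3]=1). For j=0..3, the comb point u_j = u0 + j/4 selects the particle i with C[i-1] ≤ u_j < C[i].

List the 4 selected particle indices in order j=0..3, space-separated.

0 1 2 2

C = [5/21, 10/21, 19/21, 1]
j=0: u_0=1/10 ∈ [0, 5/21) → index 0
j=1: u_1=7/20 ∈ [5/21, 10/21) → index 1
j=2: u_2=3/5 ∈ [10/21, 19/21) → index 2
j=3: u_3=17/20 ∈ [10/21, 19/21) → index 2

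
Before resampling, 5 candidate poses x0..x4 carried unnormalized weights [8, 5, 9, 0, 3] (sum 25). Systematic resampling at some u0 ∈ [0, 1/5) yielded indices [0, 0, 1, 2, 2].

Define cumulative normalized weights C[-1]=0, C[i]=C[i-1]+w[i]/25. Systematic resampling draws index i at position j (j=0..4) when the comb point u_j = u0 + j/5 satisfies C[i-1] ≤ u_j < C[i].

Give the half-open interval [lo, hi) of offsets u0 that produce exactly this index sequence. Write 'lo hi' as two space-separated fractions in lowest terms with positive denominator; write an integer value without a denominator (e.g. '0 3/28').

C = [8/25, 13/25, 22/25, 22/25, 1]
j=0 picked index 0: u0 ∈ [0, 8/25)
j=1 picked index 0: u0 ∈ [-1/5, 3/25)
j=2 picked index 1: u0 ∈ [-2/25, 3/25)
j=3 picked index 2: u0 ∈ [-2/25, 7/25)
j=4 picked index 2: u0 ∈ [-7/25, 2/25)
intersection: [0, 2/25)

0 2/25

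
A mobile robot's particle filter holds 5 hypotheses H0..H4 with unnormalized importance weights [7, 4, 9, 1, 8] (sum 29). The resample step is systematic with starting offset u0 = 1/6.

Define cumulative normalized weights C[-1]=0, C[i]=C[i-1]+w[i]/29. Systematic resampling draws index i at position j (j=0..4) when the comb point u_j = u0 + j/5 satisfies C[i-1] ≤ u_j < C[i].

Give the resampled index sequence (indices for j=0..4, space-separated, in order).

C = [7/29, 11/29, 20/29, 21/29, 1]
j=0: u_0=1/6 ∈ [0, 7/29) → index 0
j=1: u_1=11/30 ∈ [7/29, 11/29) → index 1
j=2: u_2=17/30 ∈ [11/29, 20/29) → index 2
j=3: u_3=23/30 ∈ [21/29, 1) → index 4
j=4: u_4=29/30 ∈ [21/29, 1) → index 4

0 1 2 4 4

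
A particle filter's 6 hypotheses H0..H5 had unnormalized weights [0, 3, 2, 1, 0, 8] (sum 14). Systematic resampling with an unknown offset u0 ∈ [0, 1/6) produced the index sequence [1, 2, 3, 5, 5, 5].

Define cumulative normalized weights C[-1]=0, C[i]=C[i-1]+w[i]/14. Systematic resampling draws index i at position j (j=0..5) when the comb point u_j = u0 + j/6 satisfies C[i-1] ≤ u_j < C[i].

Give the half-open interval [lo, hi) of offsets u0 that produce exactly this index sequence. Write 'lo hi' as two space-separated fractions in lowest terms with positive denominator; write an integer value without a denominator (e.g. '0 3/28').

C = [0, 3/14, 5/14, 3/7, 3/7, 1]
j=0 picked index 1: u0 ∈ [0, 3/14)
j=1 picked index 2: u0 ∈ [1/21, 4/21)
j=2 picked index 3: u0 ∈ [1/42, 2/21)
j=3 picked index 5: u0 ∈ [-1/14, 1/2)
j=4 picked index 5: u0 ∈ [-5/21, 1/3)
j=5 picked index 5: u0 ∈ [-17/42, 1/6)
intersection: [1/21, 2/21)

1/21 2/21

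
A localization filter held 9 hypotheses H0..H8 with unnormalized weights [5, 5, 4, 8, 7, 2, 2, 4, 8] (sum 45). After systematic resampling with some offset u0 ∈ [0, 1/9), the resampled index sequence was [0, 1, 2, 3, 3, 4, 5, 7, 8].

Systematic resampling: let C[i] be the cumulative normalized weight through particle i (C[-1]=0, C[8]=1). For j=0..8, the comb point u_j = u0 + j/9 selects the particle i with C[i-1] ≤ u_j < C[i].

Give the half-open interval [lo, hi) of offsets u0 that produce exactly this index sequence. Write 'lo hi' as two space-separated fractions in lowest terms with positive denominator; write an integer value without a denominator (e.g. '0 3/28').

C = [1/9, 2/9, 14/45, 22/45, 29/45, 31/45, 11/15, 37/45, 1]
j=0 picked index 0: u0 ∈ [0, 1/9)
j=1 picked index 1: u0 ∈ [0, 1/9)
j=2 picked index 2: u0 ∈ [0, 4/45)
j=3 picked index 3: u0 ∈ [-1/45, 7/45)
j=4 picked index 3: u0 ∈ [-2/15, 2/45)
j=5 picked index 4: u0 ∈ [-1/15, 4/45)
j=6 picked index 5: u0 ∈ [-1/45, 1/45)
j=7 picked index 7: u0 ∈ [-2/45, 2/45)
j=8 picked index 8: u0 ∈ [-1/15, 1/9)
intersection: [0, 1/45)

0 1/45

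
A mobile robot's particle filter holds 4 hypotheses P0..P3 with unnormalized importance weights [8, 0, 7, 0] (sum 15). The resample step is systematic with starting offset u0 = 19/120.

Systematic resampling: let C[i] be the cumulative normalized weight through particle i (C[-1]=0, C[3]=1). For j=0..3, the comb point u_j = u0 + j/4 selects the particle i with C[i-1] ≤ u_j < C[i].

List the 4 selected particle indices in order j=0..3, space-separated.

0 0 2 2

C = [8/15, 8/15, 1, 1]
j=0: u_0=19/120 ∈ [0, 8/15) → index 0
j=1: u_1=49/120 ∈ [0, 8/15) → index 0
j=2: u_2=79/120 ∈ [8/15, 1) → index 2
j=3: u_3=109/120 ∈ [8/15, 1) → index 2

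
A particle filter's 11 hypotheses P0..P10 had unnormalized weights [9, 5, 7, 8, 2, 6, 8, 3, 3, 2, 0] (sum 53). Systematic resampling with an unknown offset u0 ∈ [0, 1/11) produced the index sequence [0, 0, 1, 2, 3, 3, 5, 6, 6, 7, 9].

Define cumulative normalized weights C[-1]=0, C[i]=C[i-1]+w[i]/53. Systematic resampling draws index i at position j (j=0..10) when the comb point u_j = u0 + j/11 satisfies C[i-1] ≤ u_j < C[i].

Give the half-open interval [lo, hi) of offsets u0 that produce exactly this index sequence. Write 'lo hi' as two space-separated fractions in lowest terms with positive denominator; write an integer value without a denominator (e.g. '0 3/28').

36/583 46/583

C = [9/53, 14/53, 21/53, 29/53, 31/53, 37/53, 45/53, 48/53, 51/53, 1, 1]
j=0 picked index 0: u0 ∈ [0, 9/53)
j=1 picked index 0: u0 ∈ [-1/11, 46/583)
j=2 picked index 1: u0 ∈ [-7/583, 48/583)
j=3 picked index 2: u0 ∈ [-5/583, 72/583)
j=4 picked index 3: u0 ∈ [19/583, 107/583)
j=5 picked index 3: u0 ∈ [-34/583, 54/583)
j=6 picked index 5: u0 ∈ [23/583, 89/583)
j=7 picked index 6: u0 ∈ [36/583, 124/583)
j=8 picked index 6: u0 ∈ [-17/583, 71/583)
j=9 picked index 7: u0 ∈ [18/583, 51/583)
j=10 picked index 9: u0 ∈ [31/583, 1/11)
intersection: [36/583, 46/583)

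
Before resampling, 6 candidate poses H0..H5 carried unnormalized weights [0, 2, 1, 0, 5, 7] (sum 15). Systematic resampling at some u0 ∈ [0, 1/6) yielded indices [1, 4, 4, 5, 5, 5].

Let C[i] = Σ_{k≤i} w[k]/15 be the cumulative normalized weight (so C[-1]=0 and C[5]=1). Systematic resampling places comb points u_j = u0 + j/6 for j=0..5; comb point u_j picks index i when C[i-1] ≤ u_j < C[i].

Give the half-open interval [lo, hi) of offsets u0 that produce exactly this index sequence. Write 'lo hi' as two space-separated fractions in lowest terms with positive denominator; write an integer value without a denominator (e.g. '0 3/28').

1/30 2/15

C = [0, 2/15, 1/5, 1/5, 8/15, 1]
j=0 picked index 1: u0 ∈ [0, 2/15)
j=1 picked index 4: u0 ∈ [1/30, 11/30)
j=2 picked index 4: u0 ∈ [-2/15, 1/5)
j=3 picked index 5: u0 ∈ [1/30, 1/2)
j=4 picked index 5: u0 ∈ [-2/15, 1/3)
j=5 picked index 5: u0 ∈ [-3/10, 1/6)
intersection: [1/30, 2/15)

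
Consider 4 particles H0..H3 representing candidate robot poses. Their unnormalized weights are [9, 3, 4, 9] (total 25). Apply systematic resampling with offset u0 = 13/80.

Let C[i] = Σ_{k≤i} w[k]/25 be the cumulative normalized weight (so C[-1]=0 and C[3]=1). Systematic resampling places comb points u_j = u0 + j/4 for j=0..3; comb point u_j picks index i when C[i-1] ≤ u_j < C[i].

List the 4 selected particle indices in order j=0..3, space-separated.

0 1 3 3

C = [9/25, 12/25, 16/25, 1]
j=0: u_0=13/80 ∈ [0, 9/25) → index 0
j=1: u_1=33/80 ∈ [9/25, 12/25) → index 1
j=2: u_2=53/80 ∈ [16/25, 1) → index 3
j=3: u_3=73/80 ∈ [16/25, 1) → index 3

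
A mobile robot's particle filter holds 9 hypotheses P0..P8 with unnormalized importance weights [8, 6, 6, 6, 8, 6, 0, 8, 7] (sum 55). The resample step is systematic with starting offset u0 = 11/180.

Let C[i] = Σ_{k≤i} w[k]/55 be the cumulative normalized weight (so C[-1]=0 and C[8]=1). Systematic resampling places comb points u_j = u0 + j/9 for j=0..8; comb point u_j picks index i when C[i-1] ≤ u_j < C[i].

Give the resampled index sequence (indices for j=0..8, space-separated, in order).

0 1 2 3 4 4 7 7 8

C = [8/55, 14/55, 4/11, 26/55, 34/55, 8/11, 8/11, 48/55, 1]
j=0: u_0=11/180 ∈ [0, 8/55) → index 0
j=1: u_1=31/180 ∈ [8/55, 14/55) → index 1
j=2: u_2=17/60 ∈ [14/55, 4/11) → index 2
j=3: u_3=71/180 ∈ [4/11, 26/55) → index 3
j=4: u_4=91/180 ∈ [26/55, 34/55) → index 4
j=5: u_5=37/60 ∈ [26/55, 34/55) → index 4
j=6: u_6=131/180 ∈ [8/11, 48/55) → index 7
j=7: u_7=151/180 ∈ [8/11, 48/55) → index 7
j=8: u_8=19/20 ∈ [48/55, 1) → index 8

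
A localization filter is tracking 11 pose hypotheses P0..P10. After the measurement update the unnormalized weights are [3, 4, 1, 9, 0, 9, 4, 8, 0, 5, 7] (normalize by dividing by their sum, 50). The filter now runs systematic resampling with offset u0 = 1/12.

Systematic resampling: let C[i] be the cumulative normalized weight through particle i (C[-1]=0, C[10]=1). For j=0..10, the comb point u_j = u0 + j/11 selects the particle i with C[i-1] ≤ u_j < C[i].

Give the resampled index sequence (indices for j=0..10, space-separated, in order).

C = [3/50, 7/50, 4/25, 17/50, 17/50, 13/25, 3/5, 19/25, 19/25, 43/50, 1]
j=0: u_0=1/12 ∈ [3/50, 7/50) → index 1
j=1: u_1=23/132 ∈ [4/25, 17/50) → index 3
j=2: u_2=35/132 ∈ [4/25, 17/50) → index 3
j=3: u_3=47/132 ∈ [17/50, 13/25) → index 5
j=4: u_4=59/132 ∈ [17/50, 13/25) → index 5
j=5: u_5=71/132 ∈ [13/25, 3/5) → index 6
j=6: u_6=83/132 ∈ [3/5, 19/25) → index 7
j=7: u_7=95/132 ∈ [3/5, 19/25) → index 7
j=8: u_8=107/132 ∈ [19/25, 43/50) → index 9
j=9: u_9=119/132 ∈ [43/50, 1) → index 10
j=10: u_10=131/132 ∈ [43/50, 1) → index 10

1 3 3 5 5 6 7 7 9 10 10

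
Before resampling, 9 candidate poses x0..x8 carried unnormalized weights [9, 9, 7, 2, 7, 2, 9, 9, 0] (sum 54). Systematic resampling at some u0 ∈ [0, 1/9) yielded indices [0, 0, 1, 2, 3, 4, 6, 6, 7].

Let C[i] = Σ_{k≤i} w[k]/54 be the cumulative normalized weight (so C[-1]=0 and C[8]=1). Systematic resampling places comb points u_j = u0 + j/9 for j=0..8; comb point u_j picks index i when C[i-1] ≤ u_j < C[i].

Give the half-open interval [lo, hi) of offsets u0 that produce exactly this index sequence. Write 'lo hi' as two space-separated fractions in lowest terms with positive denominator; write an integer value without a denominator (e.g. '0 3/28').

C = [1/6, 1/3, 25/54, 1/2, 17/27, 2/3, 5/6, 1, 1]
j=0 picked index 0: u0 ∈ [0, 1/6)
j=1 picked index 0: u0 ∈ [-1/9, 1/18)
j=2 picked index 1: u0 ∈ [-1/18, 1/9)
j=3 picked index 2: u0 ∈ [0, 7/54)
j=4 picked index 3: u0 ∈ [1/54, 1/18)
j=5 picked index 4: u0 ∈ [-1/18, 2/27)
j=6 picked index 6: u0 ∈ [0, 1/6)
j=7 picked index 6: u0 ∈ [-1/9, 1/18)
j=8 picked index 7: u0 ∈ [-1/18, 1/9)
intersection: [1/54, 1/18)

1/54 1/18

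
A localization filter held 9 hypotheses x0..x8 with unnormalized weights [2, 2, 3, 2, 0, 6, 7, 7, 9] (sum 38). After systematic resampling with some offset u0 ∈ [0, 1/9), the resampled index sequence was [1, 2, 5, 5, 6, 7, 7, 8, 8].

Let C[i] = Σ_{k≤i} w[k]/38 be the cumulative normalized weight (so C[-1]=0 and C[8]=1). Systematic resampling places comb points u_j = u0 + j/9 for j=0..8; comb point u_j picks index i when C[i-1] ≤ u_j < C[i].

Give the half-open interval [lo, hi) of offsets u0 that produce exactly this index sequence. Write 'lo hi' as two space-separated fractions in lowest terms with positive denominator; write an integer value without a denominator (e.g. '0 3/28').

1/19 7/114

C = [1/19, 2/19, 7/38, 9/38, 9/38, 15/38, 11/19, 29/38, 1]
j=0 picked index 1: u0 ∈ [1/19, 2/19)
j=1 picked index 2: u0 ∈ [-1/171, 25/342)
j=2 picked index 5: u0 ∈ [5/342, 59/342)
j=3 picked index 5: u0 ∈ [-11/114, 7/114)
j=4 picked index 6: u0 ∈ [-17/342, 23/171)
j=5 picked index 7: u0 ∈ [4/171, 71/342)
j=6 picked index 7: u0 ∈ [-5/57, 11/114)
j=7 picked index 8: u0 ∈ [-5/342, 2/9)
j=8 picked index 8: u0 ∈ [-43/342, 1/9)
intersection: [1/19, 7/114)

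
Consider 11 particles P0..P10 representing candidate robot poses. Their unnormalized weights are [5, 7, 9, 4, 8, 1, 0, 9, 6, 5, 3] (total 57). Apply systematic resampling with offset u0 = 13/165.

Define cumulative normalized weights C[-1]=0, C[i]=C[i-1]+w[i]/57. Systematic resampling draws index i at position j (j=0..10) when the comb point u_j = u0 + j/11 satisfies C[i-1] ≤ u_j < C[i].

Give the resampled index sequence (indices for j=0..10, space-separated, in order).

C = [5/57, 4/19, 7/19, 25/57, 11/19, 34/57, 34/57, 43/57, 49/57, 18/19, 1]
j=0: u_0=13/165 ∈ [0, 5/57) → index 0
j=1: u_1=28/165 ∈ [5/57, 4/19) → index 1
j=2: u_2=43/165 ∈ [4/19, 7/19) → index 2
j=3: u_3=58/165 ∈ [4/19, 7/19) → index 2
j=4: u_4=73/165 ∈ [25/57, 11/19) → index 4
j=5: u_5=8/15 ∈ [25/57, 11/19) → index 4
j=6: u_6=103/165 ∈ [34/57, 43/57) → index 7
j=7: u_7=118/165 ∈ [34/57, 43/57) → index 7
j=8: u_8=133/165 ∈ [43/57, 49/57) → index 8
j=9: u_9=148/165 ∈ [49/57, 18/19) → index 9
j=10: u_10=163/165 ∈ [18/19, 1) → index 10

0 1 2 2 4 4 7 7 8 9 10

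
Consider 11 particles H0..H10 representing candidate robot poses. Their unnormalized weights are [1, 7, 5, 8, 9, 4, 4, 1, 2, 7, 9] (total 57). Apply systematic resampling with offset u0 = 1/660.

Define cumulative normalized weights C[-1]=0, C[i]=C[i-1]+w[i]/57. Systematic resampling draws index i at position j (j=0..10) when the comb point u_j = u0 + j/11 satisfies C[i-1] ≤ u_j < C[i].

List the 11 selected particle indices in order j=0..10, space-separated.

C = [1/57, 8/57, 13/57, 7/19, 10/19, 34/57, 2/3, 13/19, 41/57, 16/19, 1]
j=0: u_0=1/660 ∈ [0, 1/57) → index 0
j=1: u_1=61/660 ∈ [1/57, 8/57) → index 1
j=2: u_2=11/60 ∈ [8/57, 13/57) → index 2
j=3: u_3=181/660 ∈ [13/57, 7/19) → index 3
j=4: u_4=241/660 ∈ [13/57, 7/19) → index 3
j=5: u_5=301/660 ∈ [7/19, 10/19) → index 4
j=6: u_6=361/660 ∈ [10/19, 34/57) → index 5
j=7: u_7=421/660 ∈ [34/57, 2/3) → index 6
j=8: u_8=481/660 ∈ [41/57, 16/19) → index 9
j=9: u_9=541/660 ∈ [41/57, 16/19) → index 9
j=10: u_10=601/660 ∈ [16/19, 1) → index 10

0 1 2 3 3 4 5 6 9 9 10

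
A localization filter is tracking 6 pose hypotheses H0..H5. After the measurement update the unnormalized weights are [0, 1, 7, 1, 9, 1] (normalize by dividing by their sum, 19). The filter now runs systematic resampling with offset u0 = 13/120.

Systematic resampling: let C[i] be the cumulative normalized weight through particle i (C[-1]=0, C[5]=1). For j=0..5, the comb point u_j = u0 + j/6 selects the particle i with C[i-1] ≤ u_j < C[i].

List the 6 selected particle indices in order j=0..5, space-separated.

2 2 3 4 4 4

C = [0, 1/19, 8/19, 9/19, 18/19, 1]
j=0: u_0=13/120 ∈ [1/19, 8/19) → index 2
j=1: u_1=11/40 ∈ [1/19, 8/19) → index 2
j=2: u_2=53/120 ∈ [8/19, 9/19) → index 3
j=3: u_3=73/120 ∈ [9/19, 18/19) → index 4
j=4: u_4=31/40 ∈ [9/19, 18/19) → index 4
j=5: u_5=113/120 ∈ [9/19, 18/19) → index 4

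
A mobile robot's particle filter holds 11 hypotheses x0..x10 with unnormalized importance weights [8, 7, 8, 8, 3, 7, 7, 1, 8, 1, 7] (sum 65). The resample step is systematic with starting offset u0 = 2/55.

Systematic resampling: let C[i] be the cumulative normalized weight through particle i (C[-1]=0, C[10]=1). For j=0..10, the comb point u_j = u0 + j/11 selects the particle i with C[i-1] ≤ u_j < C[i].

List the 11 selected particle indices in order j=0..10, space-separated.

0 1 1 2 3 4 5 6 8 8 10

C = [8/65, 3/13, 23/65, 31/65, 34/65, 41/65, 48/65, 49/65, 57/65, 58/65, 1]
j=0: u_0=2/55 ∈ [0, 8/65) → index 0
j=1: u_1=7/55 ∈ [8/65, 3/13) → index 1
j=2: u_2=12/55 ∈ [8/65, 3/13) → index 1
j=3: u_3=17/55 ∈ [3/13, 23/65) → index 2
j=4: u_4=2/5 ∈ [23/65, 31/65) → index 3
j=5: u_5=27/55 ∈ [31/65, 34/65) → index 4
j=6: u_6=32/55 ∈ [34/65, 41/65) → index 5
j=7: u_7=37/55 ∈ [41/65, 48/65) → index 6
j=8: u_8=42/55 ∈ [49/65, 57/65) → index 8
j=9: u_9=47/55 ∈ [49/65, 57/65) → index 8
j=10: u_10=52/55 ∈ [58/65, 1) → index 10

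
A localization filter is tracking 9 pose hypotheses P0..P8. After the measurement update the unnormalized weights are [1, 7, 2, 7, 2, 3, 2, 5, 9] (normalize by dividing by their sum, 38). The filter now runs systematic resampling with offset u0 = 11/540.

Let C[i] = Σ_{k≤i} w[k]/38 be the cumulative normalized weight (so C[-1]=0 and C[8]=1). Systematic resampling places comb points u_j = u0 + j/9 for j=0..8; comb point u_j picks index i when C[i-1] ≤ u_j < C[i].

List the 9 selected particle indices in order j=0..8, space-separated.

0 1 2 3 4 5 7 8 8

C = [1/38, 4/19, 5/19, 17/38, 1/2, 11/19, 12/19, 29/38, 1]
j=0: u_0=11/540 ∈ [0, 1/38) → index 0
j=1: u_1=71/540 ∈ [1/38, 4/19) → index 1
j=2: u_2=131/540 ∈ [4/19, 5/19) → index 2
j=3: u_3=191/540 ∈ [5/19, 17/38) → index 3
j=4: u_4=251/540 ∈ [17/38, 1/2) → index 4
j=5: u_5=311/540 ∈ [1/2, 11/19) → index 5
j=6: u_6=371/540 ∈ [12/19, 29/38) → index 7
j=7: u_7=431/540 ∈ [29/38, 1) → index 8
j=8: u_8=491/540 ∈ [29/38, 1) → index 8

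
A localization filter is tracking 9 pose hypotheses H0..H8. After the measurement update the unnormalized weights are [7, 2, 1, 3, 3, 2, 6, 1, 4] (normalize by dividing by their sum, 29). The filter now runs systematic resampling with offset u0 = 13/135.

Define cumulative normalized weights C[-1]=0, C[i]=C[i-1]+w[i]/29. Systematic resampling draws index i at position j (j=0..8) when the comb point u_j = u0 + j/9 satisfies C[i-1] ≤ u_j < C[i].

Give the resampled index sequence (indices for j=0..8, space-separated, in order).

0 0 2 3 4 6 6 8 8

C = [7/29, 9/29, 10/29, 13/29, 16/29, 18/29, 24/29, 25/29, 1]
j=0: u_0=13/135 ∈ [0, 7/29) → index 0
j=1: u_1=28/135 ∈ [0, 7/29) → index 0
j=2: u_2=43/135 ∈ [9/29, 10/29) → index 2
j=3: u_3=58/135 ∈ [10/29, 13/29) → index 3
j=4: u_4=73/135 ∈ [13/29, 16/29) → index 4
j=5: u_5=88/135 ∈ [18/29, 24/29) → index 6
j=6: u_6=103/135 ∈ [18/29, 24/29) → index 6
j=7: u_7=118/135 ∈ [25/29, 1) → index 8
j=8: u_8=133/135 ∈ [25/29, 1) → index 8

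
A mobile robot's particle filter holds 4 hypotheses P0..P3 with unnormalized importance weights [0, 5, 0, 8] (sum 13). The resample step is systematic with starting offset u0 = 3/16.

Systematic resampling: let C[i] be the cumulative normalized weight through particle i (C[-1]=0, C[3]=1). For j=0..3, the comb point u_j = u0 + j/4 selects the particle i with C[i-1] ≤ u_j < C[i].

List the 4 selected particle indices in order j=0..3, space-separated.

C = [0, 5/13, 5/13, 1]
j=0: u_0=3/16 ∈ [0, 5/13) → index 1
j=1: u_1=7/16 ∈ [5/13, 1) → index 3
j=2: u_2=11/16 ∈ [5/13, 1) → index 3
j=3: u_3=15/16 ∈ [5/13, 1) → index 3

1 3 3 3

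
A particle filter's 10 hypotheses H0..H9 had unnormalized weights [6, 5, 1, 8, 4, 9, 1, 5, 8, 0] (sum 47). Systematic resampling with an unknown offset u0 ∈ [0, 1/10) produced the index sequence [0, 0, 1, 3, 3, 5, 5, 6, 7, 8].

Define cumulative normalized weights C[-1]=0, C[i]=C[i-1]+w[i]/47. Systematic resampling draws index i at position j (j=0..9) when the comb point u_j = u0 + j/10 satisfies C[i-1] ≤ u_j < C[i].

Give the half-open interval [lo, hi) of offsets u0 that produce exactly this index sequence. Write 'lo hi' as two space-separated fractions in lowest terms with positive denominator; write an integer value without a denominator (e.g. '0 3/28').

1/94 11/470

C = [6/47, 11/47, 12/47, 20/47, 24/47, 33/47, 34/47, 39/47, 1, 1]
j=0 picked index 0: u0 ∈ [0, 6/47)
j=1 picked index 0: u0 ∈ [-1/10, 13/470)
j=2 picked index 1: u0 ∈ [-17/235, 8/235)
j=3 picked index 3: u0 ∈ [-21/470, 59/470)
j=4 picked index 3: u0 ∈ [-34/235, 6/235)
j=5 picked index 5: u0 ∈ [1/94, 19/94)
j=6 picked index 5: u0 ∈ [-21/235, 24/235)
j=7 picked index 6: u0 ∈ [1/470, 11/470)
j=8 picked index 7: u0 ∈ [-18/235, 7/235)
j=9 picked index 8: u0 ∈ [-33/470, 1/10)
intersection: [1/94, 11/470)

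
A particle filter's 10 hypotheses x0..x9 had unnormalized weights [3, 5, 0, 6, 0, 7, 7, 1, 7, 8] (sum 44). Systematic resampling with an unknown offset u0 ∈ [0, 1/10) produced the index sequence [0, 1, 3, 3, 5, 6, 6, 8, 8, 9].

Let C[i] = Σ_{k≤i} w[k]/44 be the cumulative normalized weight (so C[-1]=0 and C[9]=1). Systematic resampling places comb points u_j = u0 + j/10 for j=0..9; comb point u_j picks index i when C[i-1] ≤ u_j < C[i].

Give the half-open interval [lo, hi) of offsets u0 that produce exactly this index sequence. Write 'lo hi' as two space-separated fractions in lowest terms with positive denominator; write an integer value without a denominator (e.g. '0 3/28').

C = [3/44, 2/11, 2/11, 7/22, 7/22, 21/44, 7/11, 29/44, 9/11, 1]
j=0 picked index 0: u0 ∈ [0, 3/44)
j=1 picked index 1: u0 ∈ [-7/220, 9/110)
j=2 picked index 3: u0 ∈ [-1/55, 13/110)
j=3 picked index 3: u0 ∈ [-13/110, 1/55)
j=4 picked index 5: u0 ∈ [-9/110, 17/220)
j=5 picked index 6: u0 ∈ [-1/44, 3/22)
j=6 picked index 6: u0 ∈ [-27/220, 2/55)
j=7 picked index 8: u0 ∈ [-9/220, 13/110)
j=8 picked index 8: u0 ∈ [-31/220, 1/55)
j=9 picked index 9: u0 ∈ [-9/110, 1/10)
intersection: [0, 1/55)

0 1/55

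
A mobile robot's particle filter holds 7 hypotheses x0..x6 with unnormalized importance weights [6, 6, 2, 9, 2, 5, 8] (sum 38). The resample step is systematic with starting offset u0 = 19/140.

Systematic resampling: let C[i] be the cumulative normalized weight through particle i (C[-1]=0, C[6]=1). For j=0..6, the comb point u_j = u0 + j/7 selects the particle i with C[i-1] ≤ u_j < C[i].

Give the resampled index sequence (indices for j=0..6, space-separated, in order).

0 1 3 3 5 6 6

C = [3/19, 6/19, 7/19, 23/38, 25/38, 15/19, 1]
j=0: u_0=19/140 ∈ [0, 3/19) → index 0
j=1: u_1=39/140 ∈ [3/19, 6/19) → index 1
j=2: u_2=59/140 ∈ [7/19, 23/38) → index 3
j=3: u_3=79/140 ∈ [7/19, 23/38) → index 3
j=4: u_4=99/140 ∈ [25/38, 15/19) → index 5
j=5: u_5=17/20 ∈ [15/19, 1) → index 6
j=6: u_6=139/140 ∈ [15/19, 1) → index 6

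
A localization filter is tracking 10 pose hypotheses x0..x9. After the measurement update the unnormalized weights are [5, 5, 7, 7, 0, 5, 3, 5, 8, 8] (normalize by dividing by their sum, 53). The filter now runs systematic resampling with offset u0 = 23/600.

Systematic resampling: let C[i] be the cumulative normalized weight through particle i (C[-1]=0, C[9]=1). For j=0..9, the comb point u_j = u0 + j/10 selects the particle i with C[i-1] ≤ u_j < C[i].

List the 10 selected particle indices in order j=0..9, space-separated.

0 1 2 3 3 5 7 8 8 9

C = [5/53, 10/53, 17/53, 24/53, 24/53, 29/53, 32/53, 37/53, 45/53, 1]
j=0: u_0=23/600 ∈ [0, 5/53) → index 0
j=1: u_1=83/600 ∈ [5/53, 10/53) → index 1
j=2: u_2=143/600 ∈ [10/53, 17/53) → index 2
j=3: u_3=203/600 ∈ [17/53, 24/53) → index 3
j=4: u_4=263/600 ∈ [17/53, 24/53) → index 3
j=5: u_5=323/600 ∈ [24/53, 29/53) → index 5
j=6: u_6=383/600 ∈ [32/53, 37/53) → index 7
j=7: u_7=443/600 ∈ [37/53, 45/53) → index 8
j=8: u_8=503/600 ∈ [37/53, 45/53) → index 8
j=9: u_9=563/600 ∈ [45/53, 1) → index 9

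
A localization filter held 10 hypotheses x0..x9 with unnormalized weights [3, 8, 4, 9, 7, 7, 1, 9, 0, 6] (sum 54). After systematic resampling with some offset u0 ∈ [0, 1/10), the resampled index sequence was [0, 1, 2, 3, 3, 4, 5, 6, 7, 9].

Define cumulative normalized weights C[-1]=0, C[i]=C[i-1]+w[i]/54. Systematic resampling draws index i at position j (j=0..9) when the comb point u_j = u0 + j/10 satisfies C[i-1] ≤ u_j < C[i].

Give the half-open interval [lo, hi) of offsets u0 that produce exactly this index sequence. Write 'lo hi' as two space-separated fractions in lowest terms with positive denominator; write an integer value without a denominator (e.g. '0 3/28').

1/270 1/45

C = [1/18, 11/54, 5/18, 4/9, 31/54, 19/27, 13/18, 8/9, 8/9, 1]
j=0 picked index 0: u0 ∈ [0, 1/18)
j=1 picked index 1: u0 ∈ [-2/45, 14/135)
j=2 picked index 2: u0 ∈ [1/270, 7/90)
j=3 picked index 3: u0 ∈ [-1/45, 13/90)
j=4 picked index 3: u0 ∈ [-11/90, 2/45)
j=5 picked index 4: u0 ∈ [-1/18, 2/27)
j=6 picked index 5: u0 ∈ [-7/270, 14/135)
j=7 picked index 6: u0 ∈ [1/270, 1/45)
j=8 picked index 7: u0 ∈ [-7/90, 4/45)
j=9 picked index 9: u0 ∈ [-1/90, 1/10)
intersection: [1/270, 1/45)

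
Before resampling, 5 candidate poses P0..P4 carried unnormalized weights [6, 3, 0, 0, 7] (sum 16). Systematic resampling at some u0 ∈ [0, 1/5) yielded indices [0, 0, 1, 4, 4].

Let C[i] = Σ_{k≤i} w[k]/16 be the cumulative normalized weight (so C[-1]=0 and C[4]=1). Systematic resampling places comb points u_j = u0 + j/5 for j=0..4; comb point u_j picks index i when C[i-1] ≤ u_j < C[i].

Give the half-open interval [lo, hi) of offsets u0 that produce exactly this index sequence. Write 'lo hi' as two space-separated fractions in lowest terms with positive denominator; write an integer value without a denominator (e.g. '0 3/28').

C = [3/8, 9/16, 9/16, 9/16, 1]
j=0 picked index 0: u0 ∈ [0, 3/8)
j=1 picked index 0: u0 ∈ [-1/5, 7/40)
j=2 picked index 1: u0 ∈ [-1/40, 13/80)
j=3 picked index 4: u0 ∈ [-3/80, 2/5)
j=4 picked index 4: u0 ∈ [-19/80, 1/5)
intersection: [0, 13/80)

0 13/80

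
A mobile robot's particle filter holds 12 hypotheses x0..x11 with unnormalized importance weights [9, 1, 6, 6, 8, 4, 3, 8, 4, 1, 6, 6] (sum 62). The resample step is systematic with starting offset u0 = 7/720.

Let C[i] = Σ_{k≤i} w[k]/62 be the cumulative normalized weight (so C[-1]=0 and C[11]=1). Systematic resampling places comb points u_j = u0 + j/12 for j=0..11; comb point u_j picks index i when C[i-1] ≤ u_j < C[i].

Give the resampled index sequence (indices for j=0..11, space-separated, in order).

0 0 2 3 3 4 5 6 7 8 10 11

C = [9/62, 5/31, 8/31, 11/31, 15/31, 17/31, 37/62, 45/62, 49/62, 25/31, 28/31, 1]
j=0: u_0=7/720 ∈ [0, 9/62) → index 0
j=1: u_1=67/720 ∈ [0, 9/62) → index 0
j=2: u_2=127/720 ∈ [5/31, 8/31) → index 2
j=3: u_3=187/720 ∈ [8/31, 11/31) → index 3
j=4: u_4=247/720 ∈ [8/31, 11/31) → index 3
j=5: u_5=307/720 ∈ [11/31, 15/31) → index 4
j=6: u_6=367/720 ∈ [15/31, 17/31) → index 5
j=7: u_7=427/720 ∈ [17/31, 37/62) → index 6
j=8: u_8=487/720 ∈ [37/62, 45/62) → index 7
j=9: u_9=547/720 ∈ [45/62, 49/62) → index 8
j=10: u_10=607/720 ∈ [25/31, 28/31) → index 10
j=11: u_11=667/720 ∈ [28/31, 1) → index 11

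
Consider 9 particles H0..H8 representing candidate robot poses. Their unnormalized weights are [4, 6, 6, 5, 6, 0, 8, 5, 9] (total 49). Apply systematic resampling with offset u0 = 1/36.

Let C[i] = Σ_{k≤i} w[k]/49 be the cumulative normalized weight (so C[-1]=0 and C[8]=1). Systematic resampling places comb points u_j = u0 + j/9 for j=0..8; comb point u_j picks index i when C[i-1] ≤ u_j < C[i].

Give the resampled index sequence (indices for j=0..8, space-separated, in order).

0 1 2 3 4 6 6 7 8

C = [4/49, 10/49, 16/49, 3/7, 27/49, 27/49, 5/7, 40/49, 1]
j=0: u_0=1/36 ∈ [0, 4/49) → index 0
j=1: u_1=5/36 ∈ [4/49, 10/49) → index 1
j=2: u_2=1/4 ∈ [10/49, 16/49) → index 2
j=3: u_3=13/36 ∈ [16/49, 3/7) → index 3
j=4: u_4=17/36 ∈ [3/7, 27/49) → index 4
j=5: u_5=7/12 ∈ [27/49, 5/7) → index 6
j=6: u_6=25/36 ∈ [27/49, 5/7) → index 6
j=7: u_7=29/36 ∈ [5/7, 40/49) → index 7
j=8: u_8=11/12 ∈ [40/49, 1) → index 8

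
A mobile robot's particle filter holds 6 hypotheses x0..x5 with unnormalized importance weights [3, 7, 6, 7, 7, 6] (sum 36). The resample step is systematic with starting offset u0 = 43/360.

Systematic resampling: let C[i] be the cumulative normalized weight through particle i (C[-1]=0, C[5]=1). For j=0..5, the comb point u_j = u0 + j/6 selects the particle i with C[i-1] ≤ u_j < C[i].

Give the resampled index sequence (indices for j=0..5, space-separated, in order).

C = [1/12, 5/18, 4/9, 23/36, 5/6, 1]
j=0: u_0=43/360 ∈ [1/12, 5/18) → index 1
j=1: u_1=103/360 ∈ [5/18, 4/9) → index 2
j=2: u_2=163/360 ∈ [4/9, 23/36) → index 3
j=3: u_3=223/360 ∈ [4/9, 23/36) → index 3
j=4: u_4=283/360 ∈ [23/36, 5/6) → index 4
j=5: u_5=343/360 ∈ [5/6, 1) → index 5

1 2 3 3 4 5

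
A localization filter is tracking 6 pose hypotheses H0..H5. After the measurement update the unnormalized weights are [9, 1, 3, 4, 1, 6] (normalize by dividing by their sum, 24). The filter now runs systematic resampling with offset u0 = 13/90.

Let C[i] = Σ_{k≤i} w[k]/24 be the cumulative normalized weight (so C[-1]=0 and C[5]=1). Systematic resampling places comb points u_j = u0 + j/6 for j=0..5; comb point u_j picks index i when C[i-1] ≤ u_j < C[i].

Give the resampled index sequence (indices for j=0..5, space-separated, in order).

0 0 2 3 5 5

C = [3/8, 5/12, 13/24, 17/24, 3/4, 1]
j=0: u_0=13/90 ∈ [0, 3/8) → index 0
j=1: u_1=14/45 ∈ [0, 3/8) → index 0
j=2: u_2=43/90 ∈ [5/12, 13/24) → index 2
j=3: u_3=29/45 ∈ [13/24, 17/24) → index 3
j=4: u_4=73/90 ∈ [3/4, 1) → index 5
j=5: u_5=44/45 ∈ [3/4, 1) → index 5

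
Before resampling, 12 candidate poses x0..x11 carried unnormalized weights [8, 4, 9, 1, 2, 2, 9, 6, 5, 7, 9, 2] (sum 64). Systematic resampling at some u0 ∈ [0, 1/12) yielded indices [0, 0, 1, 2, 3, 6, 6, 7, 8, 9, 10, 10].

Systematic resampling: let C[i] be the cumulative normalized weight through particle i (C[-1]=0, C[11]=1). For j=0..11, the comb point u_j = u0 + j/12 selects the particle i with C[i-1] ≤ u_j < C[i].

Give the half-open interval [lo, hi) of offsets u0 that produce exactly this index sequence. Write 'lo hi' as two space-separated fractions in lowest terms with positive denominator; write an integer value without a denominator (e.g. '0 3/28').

C = [1/8, 3/16, 21/64, 11/32, 3/8, 13/32, 35/64, 41/64, 23/32, 53/64, 31/32, 1]
j=0 picked index 0: u0 ∈ [0, 1/8)
j=1 picked index 0: u0 ∈ [-1/12, 1/24)
j=2 picked index 1: u0 ∈ [-1/24, 1/48)
j=3 picked index 2: u0 ∈ [-1/16, 5/64)
j=4 picked index 3: u0 ∈ [-1/192, 1/96)
j=5 picked index 6: u0 ∈ [-1/96, 25/192)
j=6 picked index 6: u0 ∈ [-3/32, 3/64)
j=7 picked index 7: u0 ∈ [-7/192, 11/192)
j=8 picked index 8: u0 ∈ [-5/192, 5/96)
j=9 picked index 9: u0 ∈ [-1/32, 5/64)
j=10 picked index 10: u0 ∈ [-1/192, 13/96)
j=11 picked index 10: u0 ∈ [-17/192, 5/96)
intersection: [0, 1/96)

0 1/96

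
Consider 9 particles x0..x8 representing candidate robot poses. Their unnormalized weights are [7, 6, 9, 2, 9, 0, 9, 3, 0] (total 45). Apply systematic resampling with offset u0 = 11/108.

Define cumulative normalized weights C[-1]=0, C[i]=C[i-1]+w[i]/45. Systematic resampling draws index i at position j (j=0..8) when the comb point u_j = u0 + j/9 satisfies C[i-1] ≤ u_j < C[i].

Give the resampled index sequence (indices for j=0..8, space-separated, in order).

C = [7/45, 13/45, 22/45, 8/15, 11/15, 11/15, 14/15, 1, 1]
j=0: u_0=11/108 ∈ [0, 7/45) → index 0
j=1: u_1=23/108 ∈ [7/45, 13/45) → index 1
j=2: u_2=35/108 ∈ [13/45, 22/45) → index 2
j=3: u_3=47/108 ∈ [13/45, 22/45) → index 2
j=4: u_4=59/108 ∈ [8/15, 11/15) → index 4
j=5: u_5=71/108 ∈ [8/15, 11/15) → index 4
j=6: u_6=83/108 ∈ [11/15, 14/15) → index 6
j=7: u_7=95/108 ∈ [11/15, 14/15) → index 6
j=8: u_8=107/108 ∈ [14/15, 1) → index 7

0 1 2 2 4 4 6 6 7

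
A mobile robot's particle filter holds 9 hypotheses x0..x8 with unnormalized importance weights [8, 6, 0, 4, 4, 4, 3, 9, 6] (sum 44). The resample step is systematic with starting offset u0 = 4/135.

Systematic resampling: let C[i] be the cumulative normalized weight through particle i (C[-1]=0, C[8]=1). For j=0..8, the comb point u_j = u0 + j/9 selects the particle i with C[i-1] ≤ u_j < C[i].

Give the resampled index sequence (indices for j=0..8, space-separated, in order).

C = [2/11, 7/22, 7/22, 9/22, 1/2, 13/22, 29/44, 19/22, 1]
j=0: u_0=4/135 ∈ [0, 2/11) → index 0
j=1: u_1=19/135 ∈ [0, 2/11) → index 0
j=2: u_2=34/135 ∈ [2/11, 7/22) → index 1
j=3: u_3=49/135 ∈ [7/22, 9/22) → index 3
j=4: u_4=64/135 ∈ [9/22, 1/2) → index 4
j=5: u_5=79/135 ∈ [1/2, 13/22) → index 5
j=6: u_6=94/135 ∈ [29/44, 19/22) → index 7
j=7: u_7=109/135 ∈ [29/44, 19/22) → index 7
j=8: u_8=124/135 ∈ [19/22, 1) → index 8

0 0 1 3 4 5 7 7 8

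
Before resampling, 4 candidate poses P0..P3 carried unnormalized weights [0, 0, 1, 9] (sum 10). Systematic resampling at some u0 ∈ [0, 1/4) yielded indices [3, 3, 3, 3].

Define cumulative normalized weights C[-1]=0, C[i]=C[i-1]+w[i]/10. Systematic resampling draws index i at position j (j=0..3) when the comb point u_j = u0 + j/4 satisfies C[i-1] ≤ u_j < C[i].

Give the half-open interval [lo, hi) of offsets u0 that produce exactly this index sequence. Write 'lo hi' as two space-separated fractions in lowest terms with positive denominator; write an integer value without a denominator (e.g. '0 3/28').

C = [0, 0, 1/10, 1]
j=0 picked index 3: u0 ∈ [1/10, 1)
j=1 picked index 3: u0 ∈ [-3/20, 3/4)
j=2 picked index 3: u0 ∈ [-2/5, 1/2)
j=3 picked index 3: u0 ∈ [-13/20, 1/4)
intersection: [1/10, 1/4)

1/10 1/4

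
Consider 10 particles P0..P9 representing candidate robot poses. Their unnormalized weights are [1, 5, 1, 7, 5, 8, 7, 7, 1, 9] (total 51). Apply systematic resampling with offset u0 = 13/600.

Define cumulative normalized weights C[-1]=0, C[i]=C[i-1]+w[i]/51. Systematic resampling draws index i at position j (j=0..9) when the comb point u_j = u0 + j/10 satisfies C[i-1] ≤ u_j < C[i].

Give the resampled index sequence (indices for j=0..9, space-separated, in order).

C = [1/51, 2/17, 7/51, 14/51, 19/51, 9/17, 2/3, 41/51, 14/17, 1]
j=0: u_0=13/600 ∈ [1/51, 2/17) → index 1
j=1: u_1=73/600 ∈ [2/17, 7/51) → index 2
j=2: u_2=133/600 ∈ [7/51, 14/51) → index 3
j=3: u_3=193/600 ∈ [14/51, 19/51) → index 4
j=4: u_4=253/600 ∈ [19/51, 9/17) → index 5
j=5: u_5=313/600 ∈ [19/51, 9/17) → index 5
j=6: u_6=373/600 ∈ [9/17, 2/3) → index 6
j=7: u_7=433/600 ∈ [2/3, 41/51) → index 7
j=8: u_8=493/600 ∈ [41/51, 14/17) → index 8
j=9: u_9=553/600 ∈ [14/17, 1) → index 9

1 2 3 4 5 5 6 7 8 9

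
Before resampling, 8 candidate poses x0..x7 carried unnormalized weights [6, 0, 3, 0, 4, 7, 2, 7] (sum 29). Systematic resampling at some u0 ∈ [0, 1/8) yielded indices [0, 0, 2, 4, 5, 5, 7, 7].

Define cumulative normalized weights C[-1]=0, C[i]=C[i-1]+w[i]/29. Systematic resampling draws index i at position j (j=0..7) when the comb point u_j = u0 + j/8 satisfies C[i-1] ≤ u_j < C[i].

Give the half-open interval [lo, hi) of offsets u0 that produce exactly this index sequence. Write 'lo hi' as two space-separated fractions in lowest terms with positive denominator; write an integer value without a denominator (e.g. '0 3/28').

1/116 7/116

C = [6/29, 6/29, 9/29, 9/29, 13/29, 20/29, 22/29, 1]
j=0 picked index 0: u0 ∈ [0, 6/29)
j=1 picked index 0: u0 ∈ [-1/8, 19/232)
j=2 picked index 2: u0 ∈ [-5/116, 7/116)
j=3 picked index 4: u0 ∈ [-15/232, 17/232)
j=4 picked index 5: u0 ∈ [-3/58, 11/58)
j=5 picked index 5: u0 ∈ [-41/232, 15/232)
j=6 picked index 7: u0 ∈ [1/116, 1/4)
j=7 picked index 7: u0 ∈ [-27/232, 1/8)
intersection: [1/116, 7/116)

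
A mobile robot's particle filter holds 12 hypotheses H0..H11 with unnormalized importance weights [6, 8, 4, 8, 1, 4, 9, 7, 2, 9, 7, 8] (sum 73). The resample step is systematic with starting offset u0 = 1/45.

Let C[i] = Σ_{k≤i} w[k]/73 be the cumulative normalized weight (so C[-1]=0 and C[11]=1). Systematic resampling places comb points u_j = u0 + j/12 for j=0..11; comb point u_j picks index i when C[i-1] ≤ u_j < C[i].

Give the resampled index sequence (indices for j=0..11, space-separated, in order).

C = [6/73, 14/73, 18/73, 26/73, 27/73, 31/73, 40/73, 47/73, 49/73, 58/73, 65/73, 1]
j=0: u_0=1/45 ∈ [0, 6/73) → index 0
j=1: u_1=19/180 ∈ [6/73, 14/73) → index 1
j=2: u_2=17/90 ∈ [6/73, 14/73) → index 1
j=3: u_3=49/180 ∈ [18/73, 26/73) → index 3
j=4: u_4=16/45 ∈ [18/73, 26/73) → index 3
j=5: u_5=79/180 ∈ [31/73, 40/73) → index 6
j=6: u_6=47/90 ∈ [31/73, 40/73) → index 6
j=7: u_7=109/180 ∈ [40/73, 47/73) → index 7
j=8: u_8=31/45 ∈ [49/73, 58/73) → index 9
j=9: u_9=139/180 ∈ [49/73, 58/73) → index 9
j=10: u_10=77/90 ∈ [58/73, 65/73) → index 10
j=11: u_11=169/180 ∈ [65/73, 1) → index 11

0 1 1 3 3 6 6 7 9 9 10 11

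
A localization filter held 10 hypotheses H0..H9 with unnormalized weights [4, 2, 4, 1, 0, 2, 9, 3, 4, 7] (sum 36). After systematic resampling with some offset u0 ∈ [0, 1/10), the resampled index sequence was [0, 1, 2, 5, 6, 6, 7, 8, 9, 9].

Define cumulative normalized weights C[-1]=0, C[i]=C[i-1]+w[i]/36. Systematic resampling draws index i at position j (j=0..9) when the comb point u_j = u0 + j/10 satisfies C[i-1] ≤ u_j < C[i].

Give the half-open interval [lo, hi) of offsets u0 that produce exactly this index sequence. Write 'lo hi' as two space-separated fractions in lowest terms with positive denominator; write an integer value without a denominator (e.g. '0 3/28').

C = [1/9, 1/6, 5/18, 11/36, 11/36, 13/36, 11/18, 25/36, 29/36, 1]
j=0 picked index 0: u0 ∈ [0, 1/9)
j=1 picked index 1: u0 ∈ [1/90, 1/15)
j=2 picked index 2: u0 ∈ [-1/30, 7/90)
j=3 picked index 5: u0 ∈ [1/180, 11/180)
j=4 picked index 6: u0 ∈ [-7/180, 19/90)
j=5 picked index 6: u0 ∈ [-5/36, 1/9)
j=6 picked index 7: u0 ∈ [1/90, 17/180)
j=7 picked index 8: u0 ∈ [-1/180, 19/180)
j=8 picked index 9: u0 ∈ [1/180, 1/5)
j=9 picked index 9: u0 ∈ [-17/180, 1/10)
intersection: [1/90, 11/180)

1/90 11/180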